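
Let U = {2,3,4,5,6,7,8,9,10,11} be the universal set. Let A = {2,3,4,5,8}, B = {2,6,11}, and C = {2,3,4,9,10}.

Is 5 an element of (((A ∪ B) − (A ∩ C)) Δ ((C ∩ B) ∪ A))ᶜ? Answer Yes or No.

Yes

5 ∈ A and 5 ∉ B, so 5 ∈ A ∪ B
5 ∈ A and 5 ∉ C, so 5 ∉ A ∩ C
5 ∈ (A ∪ B) and 5 ∉ (A ∩ C), so 5 ∈ (A ∪ B) − (A ∩ C)
5 ∉ C and 5 ∉ B, so 5 ∉ C ∩ B
5 ∉ (C ∩ B) and 5 ∈ A, so 5 ∈ (C ∩ B) ∪ A
5 ∈ ((A ∪ B) − (A ∩ C)) and 5 ∈ ((C ∩ B) ∪ A), so 5 ∉ ((A ∪ B) − (A ∩ C)) Δ ((C ∩ B) ∪ A)
5 ∈ (((A ∪ B) − (A ∩ C)) Δ ((C ∩ B) ∪ A))ᶜ since 5 ∉ (((A ∪ B) − (A ∩ C)) Δ ((C ∩ B) ∪ A))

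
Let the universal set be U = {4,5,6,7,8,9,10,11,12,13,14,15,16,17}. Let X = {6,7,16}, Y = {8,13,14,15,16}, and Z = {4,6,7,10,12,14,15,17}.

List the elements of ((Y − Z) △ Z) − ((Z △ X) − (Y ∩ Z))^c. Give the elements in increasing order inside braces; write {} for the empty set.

Y − Z = {8,13,16}
(Y − Z) △ Z = {4,6,7,8,10,12,13,14,15,16,17}
Z △ X = {4,10,12,14,15,16,17}
Y ∩ Z = {14,15}
(Z △ X) − (Y ∩ Z) = {4,10,12,16,17}
((Z △ X) − (Y ∩ Z))^c = {5,6,7,8,9,11,13,14,15}
((Y − Z) △ Z) − ((Z △ X) − (Y ∩ Z))^c = {4,10,12,16,17}

{4,10,12,16,17}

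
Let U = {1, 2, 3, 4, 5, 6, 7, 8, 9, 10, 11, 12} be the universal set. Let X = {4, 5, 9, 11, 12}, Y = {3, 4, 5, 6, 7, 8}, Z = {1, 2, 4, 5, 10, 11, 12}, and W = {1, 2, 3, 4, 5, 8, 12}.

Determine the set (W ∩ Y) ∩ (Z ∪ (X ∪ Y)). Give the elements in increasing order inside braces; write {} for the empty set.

W ∩ Y = {3, 4, 5, 8}
X ∪ Y = {3, 4, 5, 6, 7, 8, 9, 11, 12}
Z ∪ (X ∪ Y) = {1, 2, 3, 4, 5, 6, 7, 8, 9, 10, 11, 12}
(W ∩ Y) ∩ (Z ∪ (X ∪ Y)) = {3, 4, 5, 8}

{3, 4, 5, 8}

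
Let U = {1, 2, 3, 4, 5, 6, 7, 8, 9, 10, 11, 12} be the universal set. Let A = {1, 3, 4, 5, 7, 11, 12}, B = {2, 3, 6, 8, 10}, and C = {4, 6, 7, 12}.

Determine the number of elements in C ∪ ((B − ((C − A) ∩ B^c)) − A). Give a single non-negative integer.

C − A = {6}
B^c = {1, 4, 5, 7, 9, 11, 12}
(C − A) ∩ B^c = {}
B − ((C − A) ∩ B^c) = {2, 3, 6, 8, 10}
(B − ((C − A) ∩ B^c)) − A = {2, 6, 8, 10}
C ∪ ((B − ((C − A) ∩ B^c)) − A) = {2, 4, 6, 7, 8, 10, 12}
|C ∪ ((B − ((C − A) ∩ B^c)) − A)| = 7

7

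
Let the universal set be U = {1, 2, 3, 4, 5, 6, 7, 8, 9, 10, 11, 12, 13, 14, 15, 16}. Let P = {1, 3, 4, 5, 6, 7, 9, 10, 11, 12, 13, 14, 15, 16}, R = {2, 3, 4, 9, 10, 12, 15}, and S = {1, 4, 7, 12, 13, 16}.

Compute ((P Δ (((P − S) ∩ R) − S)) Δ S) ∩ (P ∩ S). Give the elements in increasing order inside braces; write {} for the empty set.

{}

P − S = {3, 5, 6, 9, 10, 11, 14, 15}
(P − S) ∩ R = {3, 9, 10, 15}
((P − S) ∩ R) − S = {3, 9, 10, 15}
P Δ (((P − S) ∩ R) − S) = {1, 4, 5, 6, 7, 11, 12, 13, 14, 16}
(P Δ (((P − S) ∩ R) − S)) Δ S = {5, 6, 11, 14}
P ∩ S = {1, 4, 7, 12, 13, 16}
((P Δ (((P − S) ∩ R) − S)) Δ S) ∩ (P ∩ S) = {}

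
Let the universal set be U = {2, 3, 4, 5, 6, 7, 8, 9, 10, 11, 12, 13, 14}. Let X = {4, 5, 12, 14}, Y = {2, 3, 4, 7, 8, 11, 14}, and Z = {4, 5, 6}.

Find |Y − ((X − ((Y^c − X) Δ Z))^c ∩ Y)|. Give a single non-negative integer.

1

Y^c = {5, 6, 9, 10, 12, 13}
Y^c − X = {6, 9, 10, 13}
(Y^c − X) Δ Z = {4, 5, 9, 10, 13}
X − ((Y^c − X) Δ Z) = {12, 14}
(X − ((Y^c − X) Δ Z))^c = {2, 3, 4, 5, 6, 7, 8, 9, 10, 11, 13}
(X − ((Y^c − X) Δ Z))^c ∩ Y = {2, 3, 4, 7, 8, 11}
Y − ((X − ((Y^c − X) Δ Z))^c ∩ Y) = {14}
|Y − ((X − ((Y^c − X) Δ Z))^c ∩ Y)| = 1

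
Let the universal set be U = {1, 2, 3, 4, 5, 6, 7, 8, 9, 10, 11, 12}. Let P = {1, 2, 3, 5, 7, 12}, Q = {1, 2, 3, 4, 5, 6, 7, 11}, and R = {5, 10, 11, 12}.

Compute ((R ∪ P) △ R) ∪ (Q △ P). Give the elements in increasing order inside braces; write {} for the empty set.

R ∪ P = {1, 2, 3, 5, 7, 10, 11, 12}
(R ∪ P) △ R = {1, 2, 3, 7}
Q △ P = {4, 6, 11, 12}
((R ∪ P) △ R) ∪ (Q △ P) = {1, 2, 3, 4, 6, 7, 11, 12}

{1, 2, 3, 4, 6, 7, 11, 12}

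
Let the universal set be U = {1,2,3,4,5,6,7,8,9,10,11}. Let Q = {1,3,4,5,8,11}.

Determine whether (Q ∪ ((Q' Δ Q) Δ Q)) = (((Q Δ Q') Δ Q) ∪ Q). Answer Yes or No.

Yes

Q' = {2,6,7,9,10}
Q' Δ Q = {1,2,3,4,5,6,7,8,9,10,11}
(Q' Δ Q) Δ Q = {2,6,7,9,10}
Q ∪ ((Q' Δ Q) Δ Q) = {1,2,3,4,5,6,7,8,9,10,11}
Q Δ Q' = {1,2,3,4,5,6,7,8,9,10,11}
(Q Δ Q') Δ Q = {2,6,7,9,10}
((Q Δ Q') Δ Q) ∪ Q = {1,2,3,4,5,6,7,8,9,10,11}
Both equal {1,2,3,4,5,6,7,8,9,10,11}, so Q ∪ ((Q' Δ Q) Δ Q) = ((Q Δ Q') Δ Q) ∪ Q.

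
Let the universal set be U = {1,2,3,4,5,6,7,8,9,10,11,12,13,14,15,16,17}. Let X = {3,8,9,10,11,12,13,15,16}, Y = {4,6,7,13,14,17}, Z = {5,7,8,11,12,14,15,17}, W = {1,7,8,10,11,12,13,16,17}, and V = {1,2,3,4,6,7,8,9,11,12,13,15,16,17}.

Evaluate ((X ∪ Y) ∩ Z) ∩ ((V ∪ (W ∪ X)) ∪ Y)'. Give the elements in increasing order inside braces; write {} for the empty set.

{}

X ∪ Y = {3,4,6,7,8,9,10,11,12,13,14,15,16,17}
(X ∪ Y) ∩ Z = {7,8,11,12,14,15,17}
W ∪ X = {1,3,7,8,9,10,11,12,13,15,16,17}
V ∪ (W ∪ X) = {1,2,3,4,6,7,8,9,10,11,12,13,15,16,17}
(V ∪ (W ∪ X)) ∪ Y = {1,2,3,4,6,7,8,9,10,11,12,13,14,15,16,17}
((V ∪ (W ∪ X)) ∪ Y)' = {5}
((X ∪ Y) ∩ Z) ∩ ((V ∪ (W ∪ X)) ∪ Y)' = {}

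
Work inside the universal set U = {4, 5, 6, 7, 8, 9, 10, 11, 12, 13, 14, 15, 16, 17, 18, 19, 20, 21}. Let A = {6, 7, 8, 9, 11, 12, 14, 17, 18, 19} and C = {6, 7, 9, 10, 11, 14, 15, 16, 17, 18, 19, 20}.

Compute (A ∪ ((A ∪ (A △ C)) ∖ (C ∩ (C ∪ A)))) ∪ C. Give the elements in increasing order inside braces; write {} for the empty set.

A △ C = {8, 10, 12, 15, 16, 20}
A ∪ (A △ C) = {6, 7, 8, 9, 10, 11, 12, 14, 15, 16, 17, 18, 19, 20}
C ∪ A = {6, 7, 8, 9, 10, 11, 12, 14, 15, 16, 17, 18, 19, 20}
C ∩ (C ∪ A) = {6, 7, 9, 10, 11, 14, 15, 16, 17, 18, 19, 20}
(A ∪ (A △ C)) ∖ (C ∩ (C ∪ A)) = {8, 12}
A ∪ ((A ∪ (A △ C)) ∖ (C ∩ (C ∪ A))) = {6, 7, 8, 9, 11, 12, 14, 17, 18, 19}
(A ∪ ((A ∪ (A △ C)) ∖ (C ∩ (C ∪ A)))) ∪ C = {6, 7, 8, 9, 10, 11, 12, 14, 15, 16, 17, 18, 19, 20}

{6, 7, 8, 9, 10, 11, 12, 14, 15, 16, 17, 18, 19, 20}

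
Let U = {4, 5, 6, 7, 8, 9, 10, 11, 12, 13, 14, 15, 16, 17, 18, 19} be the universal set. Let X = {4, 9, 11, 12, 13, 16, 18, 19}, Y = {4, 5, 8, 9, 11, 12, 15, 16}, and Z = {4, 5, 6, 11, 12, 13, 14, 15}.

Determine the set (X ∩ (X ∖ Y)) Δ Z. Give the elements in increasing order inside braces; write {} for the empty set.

X ∖ Y = {13, 18, 19}
X ∩ (X ∖ Y) = {13, 18, 19}
(X ∩ (X ∖ Y)) Δ Z = {4, 5, 6, 11, 12, 14, 15, 18, 19}

{4, 5, 6, 11, 12, 14, 15, 18, 19}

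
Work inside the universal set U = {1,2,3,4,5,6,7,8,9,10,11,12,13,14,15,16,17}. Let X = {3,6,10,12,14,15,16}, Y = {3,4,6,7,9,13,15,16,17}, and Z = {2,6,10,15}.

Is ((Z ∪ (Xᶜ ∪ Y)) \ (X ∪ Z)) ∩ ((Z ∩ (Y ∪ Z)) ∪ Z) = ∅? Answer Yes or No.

Yes

Xᶜ = {1,2,4,5,7,8,9,11,13,17}
Xᶜ ∪ Y = {1,2,3,4,5,6,7,8,9,11,13,15,16,17}
Z ∪ (Xᶜ ∪ Y) = {1,2,3,4,5,6,7,8,9,10,11,13,15,16,17}
X ∪ Z = {2,3,6,10,12,14,15,16}
(Z ∪ (Xᶜ ∪ Y)) \ (X ∪ Z) = {1,4,5,7,8,9,11,13,17}
Y ∪ Z = {2,3,4,6,7,9,10,13,15,16,17}
Z ∩ (Y ∪ Z) = {2,6,10,15}
(Z ∩ (Y ∪ Z)) ∪ Z = {2,6,10,15}
{1,4,5,7,8,9,11,13,17} and {2,6,10,15} share no elements.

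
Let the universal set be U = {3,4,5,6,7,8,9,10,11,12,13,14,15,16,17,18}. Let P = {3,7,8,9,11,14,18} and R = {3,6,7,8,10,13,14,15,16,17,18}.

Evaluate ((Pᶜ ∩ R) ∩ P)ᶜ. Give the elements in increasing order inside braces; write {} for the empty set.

{3,4,5,6,7,8,9,10,11,12,13,14,15,16,17,18}

Pᶜ = {4,5,6,10,12,13,15,16,17}
Pᶜ ∩ R = {6,10,13,15,16,17}
(Pᶜ ∩ R) ∩ P = {}
((Pᶜ ∩ R) ∩ P)ᶜ = {3,4,5,6,7,8,9,10,11,12,13,14,15,16,17,18}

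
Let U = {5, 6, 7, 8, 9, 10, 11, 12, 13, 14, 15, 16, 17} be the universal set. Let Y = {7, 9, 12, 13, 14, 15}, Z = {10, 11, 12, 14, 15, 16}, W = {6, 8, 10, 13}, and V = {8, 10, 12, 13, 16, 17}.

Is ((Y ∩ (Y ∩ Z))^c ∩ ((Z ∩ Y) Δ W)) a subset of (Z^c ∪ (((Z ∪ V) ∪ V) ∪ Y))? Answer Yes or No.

Yes

Y ∩ Z = {12, 14, 15}
Y ∩ (Y ∩ Z) = {12, 14, 15}
(Y ∩ (Y ∩ Z))^c = {5, 6, 7, 8, 9, 10, 11, 13, 16, 17}
Z ∩ Y = {12, 14, 15}
(Z ∩ Y) Δ W = {6, 8, 10, 12, 13, 14, 15}
(Y ∩ (Y ∩ Z))^c ∩ ((Z ∩ Y) Δ W) = {6, 8, 10, 13}
Z^c = {5, 6, 7, 8, 9, 13, 17}
Z ∪ V = {8, 10, 11, 12, 13, 14, 15, 16, 17}
(Z ∪ V) ∪ V = {8, 10, 11, 12, 13, 14, 15, 16, 17}
((Z ∪ V) ∪ V) ∪ Y = {7, 8, 9, 10, 11, 12, 13, 14, 15, 16, 17}
Z^c ∪ (((Z ∪ V) ∪ V) ∪ Y) = {5, 6, 7, 8, 9, 10, 11, 12, 13, 14, 15, 16, 17}
Every element of {6, 8, 10, 13} is in {5, 6, 7, 8, 9, 10, 11, 12, 13, 14, 15, 16, 17}, so (Y ∩ (Y ∩ Z))^c ∩ ((Z ∩ Y) Δ W) ⊆ Z^c ∪ (((Z ∪ V) ∪ V) ∪ Y).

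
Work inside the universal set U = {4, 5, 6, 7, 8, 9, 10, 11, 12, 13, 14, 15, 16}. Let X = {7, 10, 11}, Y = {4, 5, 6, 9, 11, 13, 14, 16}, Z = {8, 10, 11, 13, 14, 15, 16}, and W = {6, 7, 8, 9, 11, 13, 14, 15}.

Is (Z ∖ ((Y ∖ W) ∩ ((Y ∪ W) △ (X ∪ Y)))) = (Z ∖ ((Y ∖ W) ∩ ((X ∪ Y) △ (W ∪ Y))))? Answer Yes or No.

Y ∖ W = {4, 5, 16}
Y ∪ W = {4, 5, 6, 7, 8, 9, 11, 13, 14, 15, 16}
X ∪ Y = {4, 5, 6, 7, 9, 10, 11, 13, 14, 16}
(Y ∪ W) △ (X ∪ Y) = {8, 10, 15}
(Y ∖ W) ∩ ((Y ∪ W) △ (X ∪ Y)) = {}
Z ∖ ((Y ∖ W) ∩ ((Y ∪ W) △ (X ∪ Y))) = {8, 10, 11, 13, 14, 15, 16}
W ∪ Y = {4, 5, 6, 7, 8, 9, 11, 13, 14, 15, 16}
(X ∪ Y) △ (W ∪ Y) = {8, 10, 15}
(Y ∖ W) ∩ ((X ∪ Y) △ (W ∪ Y)) = {}
Z ∖ ((Y ∖ W) ∩ ((X ∪ Y) △ (W ∪ Y))) = {8, 10, 11, 13, 14, 15, 16}
Both equal {8, 10, 11, 13, 14, 15, 16}, so Z ∖ ((Y ∖ W) ∩ ((Y ∪ W) △ (X ∪ Y))) = Z ∖ ((Y ∖ W) ∩ ((X ∪ Y) △ (W ∪ Y))).

Yes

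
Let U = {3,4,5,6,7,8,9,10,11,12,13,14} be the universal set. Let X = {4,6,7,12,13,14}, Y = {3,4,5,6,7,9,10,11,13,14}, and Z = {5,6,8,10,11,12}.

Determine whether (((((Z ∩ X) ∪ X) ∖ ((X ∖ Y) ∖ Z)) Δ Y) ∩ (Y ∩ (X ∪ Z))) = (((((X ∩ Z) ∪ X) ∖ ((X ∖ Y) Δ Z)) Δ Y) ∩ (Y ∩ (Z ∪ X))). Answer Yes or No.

No

Z ∩ X = {6,12}
(Z ∩ X) ∪ X = {4,6,7,12,13,14}
X ∖ Y = {12}
(X ∖ Y) ∖ Z = {}
((Z ∩ X) ∪ X) ∖ ((X ∖ Y) ∖ Z) = {4,6,7,12,13,14}
(((Z ∩ X) ∪ X) ∖ ((X ∖ Y) ∖ Z)) Δ Y = {3,5,9,10,11,12}
X ∪ Z = {4,5,6,7,8,10,11,12,13,14}
Y ∩ (X ∪ Z) = {4,5,6,7,10,11,13,14}
((((Z ∩ X) ∪ X) ∖ ((X ∖ Y) ∖ Z)) Δ Y) ∩ (Y ∩ (X ∪ Z)) = {5,10,11}
X ∩ Z = {6,12}
(X ∩ Z) ∪ X = {4,6,7,12,13,14}
(X ∖ Y) Δ Z = {5,6,8,10,11}
((X ∩ Z) ∪ X) ∖ ((X ∖ Y) Δ Z) = {4,7,12,13,14}
(((X ∩ Z) ∪ X) ∖ ((X ∖ Y) Δ Z)) Δ Y = {3,5,6,9,10,11,12}
Z ∪ X = {4,5,6,7,8,10,11,12,13,14}
Y ∩ (Z ∪ X) = {4,5,6,7,10,11,13,14}
((((X ∩ Z) ∪ X) ∖ ((X ∖ Y) Δ Z)) Δ Y) ∩ (Y ∩ (Z ∪ X)) = {5,6,10,11}
6 ∈ ((((X ∩ Z) ∪ X) ∖ ((X ∖ Y) Δ Z)) Δ Y) ∩ (Y ∩ (Z ∪ X)) but 6 ∉ ((((Z ∩ X) ∪ X) ∖ ((X ∖ Y) ∖ Z)) Δ Y) ∩ (Y ∩ (X ∪ Z)), so they differ.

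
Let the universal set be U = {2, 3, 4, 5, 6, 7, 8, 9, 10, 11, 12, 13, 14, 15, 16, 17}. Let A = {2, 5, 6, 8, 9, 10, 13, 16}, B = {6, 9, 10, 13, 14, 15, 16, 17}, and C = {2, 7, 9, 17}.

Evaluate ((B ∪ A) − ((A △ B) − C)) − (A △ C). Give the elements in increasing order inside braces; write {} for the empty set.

{2, 9}

B ∪ A = {2, 5, 6, 8, 9, 10, 13, 14, 15, 16, 17}
A △ B = {2, 5, 8, 14, 15, 17}
(A △ B) − C = {5, 8, 14, 15}
(B ∪ A) − ((A △ B) − C) = {2, 6, 9, 10, 13, 16, 17}
A △ C = {5, 6, 7, 8, 10, 13, 16, 17}
((B ∪ A) − ((A △ B) − C)) − (A △ C) = {2, 9}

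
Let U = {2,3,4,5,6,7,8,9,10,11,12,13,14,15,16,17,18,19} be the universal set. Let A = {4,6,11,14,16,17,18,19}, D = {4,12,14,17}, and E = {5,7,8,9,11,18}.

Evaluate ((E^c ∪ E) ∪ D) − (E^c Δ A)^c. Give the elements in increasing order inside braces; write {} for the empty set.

{2,3,10,11,12,13,15,18}

E^c = {2,3,4,6,10,12,13,14,15,16,17,19}
E^c ∪ E = {2,3,4,5,6,7,8,9,10,11,12,13,14,15,16,17,18,19}
(E^c ∪ E) ∪ D = {2,3,4,5,6,7,8,9,10,11,12,13,14,15,16,17,18,19}
E^c Δ A = {2,3,10,11,12,13,15,18}
(E^c Δ A)^c = {4,5,6,7,8,9,14,16,17,19}
((E^c ∪ E) ∪ D) − (E^c Δ A)^c = {2,3,10,11,12,13,15,18}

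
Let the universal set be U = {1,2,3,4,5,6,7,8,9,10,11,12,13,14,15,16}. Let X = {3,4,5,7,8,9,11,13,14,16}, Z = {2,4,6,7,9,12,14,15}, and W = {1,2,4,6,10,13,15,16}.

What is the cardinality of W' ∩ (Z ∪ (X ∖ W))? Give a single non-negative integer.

8

W' = {3,5,7,8,9,11,12,14}
X ∖ W = {3,5,7,8,9,11,14}
Z ∪ (X ∖ W) = {2,3,4,5,6,7,8,9,11,12,14,15}
W' ∩ (Z ∪ (X ∖ W)) = {3,5,7,8,9,11,12,14}
|W' ∩ (Z ∪ (X ∖ W))| = 8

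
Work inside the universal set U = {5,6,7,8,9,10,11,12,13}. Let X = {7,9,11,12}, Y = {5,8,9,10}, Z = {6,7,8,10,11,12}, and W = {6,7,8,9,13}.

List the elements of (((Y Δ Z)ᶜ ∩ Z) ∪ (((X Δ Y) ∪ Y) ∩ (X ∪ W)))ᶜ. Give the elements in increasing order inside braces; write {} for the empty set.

{5,6,13}

Y Δ Z = {5,6,7,9,11,12}
(Y Δ Z)ᶜ = {8,10,13}
(Y Δ Z)ᶜ ∩ Z = {8,10}
X Δ Y = {5,7,8,10,11,12}
(X Δ Y) ∪ Y = {5,7,8,9,10,11,12}
X ∪ W = {6,7,8,9,11,12,13}
((X Δ Y) ∪ Y) ∩ (X ∪ W) = {7,8,9,11,12}
((Y Δ Z)ᶜ ∩ Z) ∪ (((X Δ Y) ∪ Y) ∩ (X ∪ W)) = {7,8,9,10,11,12}
(((Y Δ Z)ᶜ ∩ Z) ∪ (((X Δ Y) ∪ Y) ∩ (X ∪ W)))ᶜ = {5,6,13}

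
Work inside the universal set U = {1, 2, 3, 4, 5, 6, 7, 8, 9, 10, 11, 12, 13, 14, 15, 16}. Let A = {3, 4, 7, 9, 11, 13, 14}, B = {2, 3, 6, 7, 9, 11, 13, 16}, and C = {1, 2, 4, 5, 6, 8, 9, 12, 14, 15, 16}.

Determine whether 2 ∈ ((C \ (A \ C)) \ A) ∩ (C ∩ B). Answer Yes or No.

Yes

2 ∉ A and 2 ∈ C, so 2 ∉ A \ C
2 ∈ C and 2 ∉ (A \ C), so 2 ∈ C \ (A \ C)
2 ∈ (C \ (A \ C)) and 2 ∉ A, so 2 ∈ (C \ (A \ C)) \ A
2 ∈ C and 2 ∈ B, so 2 ∈ C ∩ B
2 ∈ ((C \ (A \ C)) \ A) and 2 ∈ (C ∩ B), so 2 ∈ ((C \ (A \ C)) \ A) ∩ (C ∩ B)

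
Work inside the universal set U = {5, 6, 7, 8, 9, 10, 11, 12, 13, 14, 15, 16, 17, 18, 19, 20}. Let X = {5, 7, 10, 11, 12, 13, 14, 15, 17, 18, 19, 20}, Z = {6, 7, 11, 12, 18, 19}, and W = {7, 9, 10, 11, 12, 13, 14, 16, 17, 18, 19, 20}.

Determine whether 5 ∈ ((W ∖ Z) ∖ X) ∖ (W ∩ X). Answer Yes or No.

5 ∉ W and 5 ∉ Z, so 5 ∉ W ∖ Z
5 ∉ (W ∖ Z) and 5 ∈ X, so 5 ∉ (W ∖ Z) ∖ X
5 ∉ W and 5 ∈ X, so 5 ∉ W ∩ X
5 ∉ ((W ∖ Z) ∖ X) and 5 ∉ (W ∩ X), so 5 ∉ ((W ∖ Z) ∖ X) ∖ (W ∩ X)

No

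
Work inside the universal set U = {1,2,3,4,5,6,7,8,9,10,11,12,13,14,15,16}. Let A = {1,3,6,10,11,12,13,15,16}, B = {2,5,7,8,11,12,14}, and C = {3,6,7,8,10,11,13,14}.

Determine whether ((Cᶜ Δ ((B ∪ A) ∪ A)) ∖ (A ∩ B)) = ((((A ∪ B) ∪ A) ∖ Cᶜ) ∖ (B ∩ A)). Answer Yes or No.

Cᶜ = {1,2,4,5,9,12,15,16}
B ∪ A = {1,2,3,5,6,7,8,10,11,12,13,14,15,16}
(B ∪ A) ∪ A = {1,2,3,5,6,7,8,10,11,12,13,14,15,16}
Cᶜ Δ ((B ∪ A) ∪ A) = {3,4,6,7,8,9,10,11,13,14}
A ∩ B = {11,12}
(Cᶜ Δ ((B ∪ A) ∪ A)) ∖ (A ∩ B) = {3,4,6,7,8,9,10,13,14}
A ∪ B = {1,2,3,5,6,7,8,10,11,12,13,14,15,16}
(A ∪ B) ∪ A = {1,2,3,5,6,7,8,10,11,12,13,14,15,16}
((A ∪ B) ∪ A) ∖ Cᶜ = {3,6,7,8,10,11,13,14}
B ∩ A = {11,12}
(((A ∪ B) ∪ A) ∖ Cᶜ) ∖ (B ∩ A) = {3,6,7,8,10,13,14}
4 ∈ (Cᶜ Δ ((B ∪ A) ∪ A)) ∖ (A ∩ B) but 4 ∉ (((A ∪ B) ∪ A) ∖ Cᶜ) ∖ (B ∩ A), so they differ.

No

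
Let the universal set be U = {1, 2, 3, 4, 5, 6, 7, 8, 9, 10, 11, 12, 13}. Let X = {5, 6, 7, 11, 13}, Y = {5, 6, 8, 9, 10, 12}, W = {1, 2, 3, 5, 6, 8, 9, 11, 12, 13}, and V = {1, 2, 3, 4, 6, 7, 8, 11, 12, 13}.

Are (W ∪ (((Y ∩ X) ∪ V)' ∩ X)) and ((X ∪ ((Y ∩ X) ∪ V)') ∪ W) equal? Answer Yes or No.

Y ∩ X = {5, 6}
(Y ∩ X) ∪ V = {1, 2, 3, 4, 5, 6, 7, 8, 11, 12, 13}
((Y ∩ X) ∪ V)' = {9, 10}
((Y ∩ X) ∪ V)' ∩ X = {}
W ∪ (((Y ∩ X) ∪ V)' ∩ X) = {1, 2, 3, 5, 6, 8, 9, 11, 12, 13}
X ∪ ((Y ∩ X) ∪ V)' = {5, 6, 7, 9, 10, 11, 13}
(X ∪ ((Y ∩ X) ∪ V)') ∪ W = {1, 2, 3, 5, 6, 7, 8, 9, 10, 11, 12, 13}
7 ∈ (X ∪ ((Y ∩ X) ∪ V)') ∪ W but 7 ∉ W ∪ (((Y ∩ X) ∪ V)' ∩ X), so they differ.

No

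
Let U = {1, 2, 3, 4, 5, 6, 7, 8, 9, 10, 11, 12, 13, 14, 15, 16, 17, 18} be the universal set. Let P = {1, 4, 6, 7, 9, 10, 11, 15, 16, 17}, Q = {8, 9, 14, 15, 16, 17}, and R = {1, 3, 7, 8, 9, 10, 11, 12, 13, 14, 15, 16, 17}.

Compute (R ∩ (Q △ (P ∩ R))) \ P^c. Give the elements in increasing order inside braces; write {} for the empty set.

{1, 7, 10, 11}

P ∩ R = {1, 7, 9, 10, 11, 15, 16, 17}
Q △ (P ∩ R) = {1, 7, 8, 10, 11, 14}
R ∩ (Q △ (P ∩ R)) = {1, 7, 8, 10, 11, 14}
P^c = {2, 3, 5, 8, 12, 13, 14, 18}
(R ∩ (Q △ (P ∩ R))) \ P^c = {1, 7, 10, 11}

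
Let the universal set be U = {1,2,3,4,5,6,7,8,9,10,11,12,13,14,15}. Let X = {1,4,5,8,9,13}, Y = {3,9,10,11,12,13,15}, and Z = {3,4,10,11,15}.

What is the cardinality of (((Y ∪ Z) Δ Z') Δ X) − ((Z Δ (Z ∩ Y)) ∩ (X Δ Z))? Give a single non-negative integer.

10

Y ∪ Z = {3,4,9,10,11,12,13,15}
Z' = {1,2,5,6,7,8,9,12,13,14}
(Y ∪ Z) Δ Z' = {1,2,3,4,5,6,7,8,10,11,14,15}
((Y ∪ Z) Δ Z') Δ X = {2,3,6,7,9,10,11,13,14,15}
Z ∩ Y = {3,10,11,15}
Z Δ (Z ∩ Y) = {4}
X Δ Z = {1,3,5,8,9,10,11,13,15}
(Z Δ (Z ∩ Y)) ∩ (X Δ Z) = {}
(((Y ∪ Z) Δ Z') Δ X) − ((Z Δ (Z ∩ Y)) ∩ (X Δ Z)) = {2,3,6,7,9,10,11,13,14,15}
|(((Y ∪ Z) Δ Z') Δ X) − ((Z Δ (Z ∩ Y)) ∩ (X Δ Z))| = 10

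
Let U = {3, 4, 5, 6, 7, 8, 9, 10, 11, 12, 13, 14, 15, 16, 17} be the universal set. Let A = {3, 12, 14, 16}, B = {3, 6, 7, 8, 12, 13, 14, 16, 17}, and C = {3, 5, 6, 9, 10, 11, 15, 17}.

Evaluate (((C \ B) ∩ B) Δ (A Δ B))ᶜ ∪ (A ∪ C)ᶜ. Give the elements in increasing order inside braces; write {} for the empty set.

C \ B = {5, 9, 10, 11, 15}
(C \ B) ∩ B = {}
A Δ B = {6, 7, 8, 13, 17}
((C \ B) ∩ B) Δ (A Δ B) = {6, 7, 8, 13, 17}
(((C \ B) ∩ B) Δ (A Δ B))ᶜ = {3, 4, 5, 9, 10, 11, 12, 14, 15, 16}
A ∪ C = {3, 5, 6, 9, 10, 11, 12, 14, 15, 16, 17}
(A ∪ C)ᶜ = {4, 7, 8, 13}
(((C \ B) ∩ B) Δ (A Δ B))ᶜ ∪ (A ∪ C)ᶜ = {3, 4, 5, 7, 8, 9, 10, 11, 12, 13, 14, 15, 16}

{3, 4, 5, 7, 8, 9, 10, 11, 12, 13, 14, 15, 16}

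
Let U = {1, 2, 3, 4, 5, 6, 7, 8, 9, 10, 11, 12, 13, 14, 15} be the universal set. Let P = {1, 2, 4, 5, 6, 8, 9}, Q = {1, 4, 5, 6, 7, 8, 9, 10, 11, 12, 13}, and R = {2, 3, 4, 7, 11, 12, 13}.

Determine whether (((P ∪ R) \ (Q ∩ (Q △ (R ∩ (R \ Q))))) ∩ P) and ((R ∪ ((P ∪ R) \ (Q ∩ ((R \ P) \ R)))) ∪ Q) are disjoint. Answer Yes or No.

No

P ∪ R = {1, 2, 3, 4, 5, 6, 7, 8, 9, 11, 12, 13}
R \ Q = {2, 3}
R ∩ (R \ Q) = {2, 3}
Q △ (R ∩ (R \ Q)) = {1, 2, 3, 4, 5, 6, 7, 8, 9, 10, 11, 12, 13}
Q ∩ (Q △ (R ∩ (R \ Q))) = {1, 4, 5, 6, 7, 8, 9, 10, 11, 12, 13}
(P ∪ R) \ (Q ∩ (Q △ (R ∩ (R \ Q)))) = {2, 3}
((P ∪ R) \ (Q ∩ (Q △ (R ∩ (R \ Q))))) ∩ P = {2}
R \ P = {3, 7, 11, 12, 13}
(R \ P) \ R = {}
Q ∩ ((R \ P) \ R) = {}
(P ∪ R) \ (Q ∩ ((R \ P) \ R)) = {1, 2, 3, 4, 5, 6, 7, 8, 9, 11, 12, 13}
R ∪ ((P ∪ R) \ (Q ∩ ((R \ P) \ R))) = {1, 2, 3, 4, 5, 6, 7, 8, 9, 11, 12, 13}
(R ∪ ((P ∪ R) \ (Q ∩ ((R \ P) \ R)))) ∪ Q = {1, 2, 3, 4, 5, 6, 7, 8, 9, 10, 11, 12, 13}
2 lies in both, so they are not disjoint.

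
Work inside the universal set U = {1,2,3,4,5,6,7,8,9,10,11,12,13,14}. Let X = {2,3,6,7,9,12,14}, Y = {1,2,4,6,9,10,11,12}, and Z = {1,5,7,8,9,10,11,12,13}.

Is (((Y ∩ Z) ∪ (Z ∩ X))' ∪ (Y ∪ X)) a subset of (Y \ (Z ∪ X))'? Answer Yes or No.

No

Y ∩ Z = {1,9,10,11,12}
Z ∩ X = {7,9,12}
(Y ∩ Z) ∪ (Z ∩ X) = {1,7,9,10,11,12}
((Y ∩ Z) ∪ (Z ∩ X))' = {2,3,4,5,6,8,13,14}
Y ∪ X = {1,2,3,4,6,7,9,10,11,12,14}
((Y ∩ Z) ∪ (Z ∩ X))' ∪ (Y ∪ X) = {1,2,3,4,5,6,7,8,9,10,11,12,13,14}
Z ∪ X = {1,2,3,5,6,7,8,9,10,11,12,13,14}
Y \ (Z ∪ X) = {4}
(Y \ (Z ∪ X))' = {1,2,3,5,6,7,8,9,10,11,12,13,14}
4 ∈ ((Y ∩ Z) ∪ (Z ∩ X))' ∪ (Y ∪ X) but 4 ∉ (Y \ (Z ∪ X))', so the inclusion fails.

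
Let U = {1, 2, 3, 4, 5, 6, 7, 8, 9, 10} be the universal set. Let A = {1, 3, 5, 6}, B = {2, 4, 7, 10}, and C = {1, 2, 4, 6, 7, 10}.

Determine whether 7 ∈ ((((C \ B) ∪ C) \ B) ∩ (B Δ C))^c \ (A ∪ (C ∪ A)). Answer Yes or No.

No

7 ∈ C and 7 ∈ B, so 7 ∉ C \ B
7 ∉ (C \ B) and 7 ∈ C, so 7 ∈ (C \ B) ∪ C
7 ∈ ((C \ B) ∪ C) and 7 ∈ B, so 7 ∉ ((C \ B) ∪ C) \ B
7 ∈ B and 7 ∈ C, so 7 ∉ B Δ C
7 ∉ (((C \ B) ∪ C) \ B) and 7 ∉ (B Δ C), so 7 ∉ (((C \ B) ∪ C) \ B) ∩ (B Δ C)
7 ∈ ((((C \ B) ∪ C) \ B) ∩ (B Δ C))^c since 7 ∉ ((((C \ B) ∪ C) \ B) ∩ (B Δ C))
7 ∈ C and 7 ∉ A, so 7 ∈ C ∪ A
7 ∉ A and 7 ∈ (C ∪ A), so 7 ∈ A ∪ (C ∪ A)
7 ∈ ((((C \ B) ∪ C) \ B) ∩ (B Δ C))^c and 7 ∈ (A ∪ (C ∪ A)), so 7 ∉ ((((C \ B) ∪ C) \ B) ∩ (B Δ C))^c \ (A ∪ (C ∪ A))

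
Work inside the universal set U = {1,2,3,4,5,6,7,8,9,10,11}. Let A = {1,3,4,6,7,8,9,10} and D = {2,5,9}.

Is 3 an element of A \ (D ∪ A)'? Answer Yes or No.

3 ∉ D and 3 ∈ A, so 3 ∈ D ∪ A
3 ∉ (D ∪ A)' since 3 ∈ (D ∪ A)
3 ∈ A and 3 ∉ (D ∪ A)', so 3 ∈ A \ (D ∪ A)'

Yes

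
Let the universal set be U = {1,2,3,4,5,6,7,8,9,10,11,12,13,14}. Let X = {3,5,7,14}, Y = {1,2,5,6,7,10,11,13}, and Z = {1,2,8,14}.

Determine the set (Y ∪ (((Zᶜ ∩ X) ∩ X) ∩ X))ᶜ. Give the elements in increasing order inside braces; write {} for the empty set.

{4,8,9,12,14}

Zᶜ = {3,4,5,6,7,9,10,11,12,13}
Zᶜ ∩ X = {3,5,7}
(Zᶜ ∩ X) ∩ X = {3,5,7}
((Zᶜ ∩ X) ∩ X) ∩ X = {3,5,7}
Y ∪ (((Zᶜ ∩ X) ∩ X) ∩ X) = {1,2,3,5,6,7,10,11,13}
(Y ∪ (((Zᶜ ∩ X) ∩ X) ∩ X))ᶜ = {4,8,9,12,14}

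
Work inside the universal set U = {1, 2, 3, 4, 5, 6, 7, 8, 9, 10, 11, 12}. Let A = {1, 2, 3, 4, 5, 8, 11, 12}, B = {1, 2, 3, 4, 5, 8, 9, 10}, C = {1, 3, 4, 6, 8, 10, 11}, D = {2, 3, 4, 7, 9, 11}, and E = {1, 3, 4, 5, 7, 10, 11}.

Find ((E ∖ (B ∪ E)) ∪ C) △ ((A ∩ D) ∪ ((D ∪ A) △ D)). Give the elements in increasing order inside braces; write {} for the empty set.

{2, 5, 6, 10, 12}

B ∪ E = {1, 2, 3, 4, 5, 7, 8, 9, 10, 11}
E ∖ (B ∪ E) = {}
(E ∖ (B ∪ E)) ∪ C = {1, 3, 4, 6, 8, 10, 11}
A ∩ D = {2, 3, 4, 11}
D ∪ A = {1, 2, 3, 4, 5, 7, 8, 9, 11, 12}
(D ∪ A) △ D = {1, 5, 8, 12}
(A ∩ D) ∪ ((D ∪ A) △ D) = {1, 2, 3, 4, 5, 8, 11, 12}
((E ∖ (B ∪ E)) ∪ C) △ ((A ∩ D) ∪ ((D ∪ A) △ D)) = {2, 5, 6, 10, 12}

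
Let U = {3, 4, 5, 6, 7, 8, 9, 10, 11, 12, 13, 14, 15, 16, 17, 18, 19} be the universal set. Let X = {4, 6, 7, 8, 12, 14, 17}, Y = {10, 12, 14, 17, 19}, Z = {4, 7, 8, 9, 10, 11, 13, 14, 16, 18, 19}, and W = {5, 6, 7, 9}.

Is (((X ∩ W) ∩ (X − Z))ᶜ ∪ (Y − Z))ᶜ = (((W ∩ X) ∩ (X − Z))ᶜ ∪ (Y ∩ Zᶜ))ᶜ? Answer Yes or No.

X ∩ W = {6, 7}
X − Z = {6, 12, 17}
(X ∩ W) ∩ (X − Z) = {6}
((X ∩ W) ∩ (X − Z))ᶜ = {3, 4, 5, 7, 8, 9, 10, 11, 12, 13, 14, 15, 16, 17, 18, 19}
Y − Z = {12, 17}
((X ∩ W) ∩ (X − Z))ᶜ ∪ (Y − Z) = {3, 4, 5, 7, 8, 9, 10, 11, 12, 13, 14, 15, 16, 17, 18, 19}
(((X ∩ W) ∩ (X − Z))ᶜ ∪ (Y − Z))ᶜ = {6}
W ∩ X = {6, 7}
(W ∩ X) ∩ (X − Z) = {6}
((W ∩ X) ∩ (X − Z))ᶜ = {3, 4, 5, 7, 8, 9, 10, 11, 12, 13, 14, 15, 16, 17, 18, 19}
Zᶜ = {3, 5, 6, 12, 15, 17}
Y ∩ Zᶜ = {12, 17}
((W ∩ X) ∩ (X − Z))ᶜ ∪ (Y ∩ Zᶜ) = {3, 4, 5, 7, 8, 9, 10, 11, 12, 13, 14, 15, 16, 17, 18, 19}
(((W ∩ X) ∩ (X − Z))ᶜ ∪ (Y ∩ Zᶜ))ᶜ = {6}
Both equal {6}, so (((X ∩ W) ∩ (X − Z))ᶜ ∪ (Y − Z))ᶜ = (((W ∩ X) ∩ (X − Z))ᶜ ∪ (Y ∩ Zᶜ))ᶜ.

Yes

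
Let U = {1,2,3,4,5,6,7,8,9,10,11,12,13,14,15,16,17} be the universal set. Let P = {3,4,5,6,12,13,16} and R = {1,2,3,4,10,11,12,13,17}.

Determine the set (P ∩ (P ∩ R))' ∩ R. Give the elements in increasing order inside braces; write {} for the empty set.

{1,2,10,11,17}

P ∩ R = {3,4,12,13}
P ∩ (P ∩ R) = {3,4,12,13}
(P ∩ (P ∩ R))' = {1,2,5,6,7,8,9,10,11,14,15,16,17}
(P ∩ (P ∩ R))' ∩ R = {1,2,10,11,17}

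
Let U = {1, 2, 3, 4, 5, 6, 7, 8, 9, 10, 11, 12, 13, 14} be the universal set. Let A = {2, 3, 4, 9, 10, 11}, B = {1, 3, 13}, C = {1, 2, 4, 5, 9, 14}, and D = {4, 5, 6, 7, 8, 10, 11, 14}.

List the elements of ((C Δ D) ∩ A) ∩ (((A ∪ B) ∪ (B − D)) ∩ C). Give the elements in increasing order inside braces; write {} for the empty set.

C Δ D = {1, 2, 6, 7, 8, 9, 10, 11}
(C Δ D) ∩ A = {2, 9, 10, 11}
A ∪ B = {1, 2, 3, 4, 9, 10, 11, 13}
B − D = {1, 3, 13}
(A ∪ B) ∪ (B − D) = {1, 2, 3, 4, 9, 10, 11, 13}
((A ∪ B) ∪ (B − D)) ∩ C = {1, 2, 4, 9}
((C Δ D) ∩ A) ∩ (((A ∪ B) ∪ (B − D)) ∩ C) = {2, 9}

{2, 9}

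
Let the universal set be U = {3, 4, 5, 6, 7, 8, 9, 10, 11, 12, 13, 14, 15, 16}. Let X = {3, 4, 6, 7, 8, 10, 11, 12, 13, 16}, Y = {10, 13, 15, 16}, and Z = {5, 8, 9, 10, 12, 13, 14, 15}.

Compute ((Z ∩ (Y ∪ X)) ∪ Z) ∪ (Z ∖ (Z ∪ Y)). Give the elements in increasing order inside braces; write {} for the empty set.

Y ∪ X = {3, 4, 6, 7, 8, 10, 11, 12, 13, 15, 16}
Z ∩ (Y ∪ X) = {8, 10, 12, 13, 15}
(Z ∩ (Y ∪ X)) ∪ Z = {5, 8, 9, 10, 12, 13, 14, 15}
Z ∪ Y = {5, 8, 9, 10, 12, 13, 14, 15, 16}
Z ∖ (Z ∪ Y) = {}
((Z ∩ (Y ∪ X)) ∪ Z) ∪ (Z ∖ (Z ∪ Y)) = {5, 8, 9, 10, 12, 13, 14, 15}

{5, 8, 9, 10, 12, 13, 14, 15}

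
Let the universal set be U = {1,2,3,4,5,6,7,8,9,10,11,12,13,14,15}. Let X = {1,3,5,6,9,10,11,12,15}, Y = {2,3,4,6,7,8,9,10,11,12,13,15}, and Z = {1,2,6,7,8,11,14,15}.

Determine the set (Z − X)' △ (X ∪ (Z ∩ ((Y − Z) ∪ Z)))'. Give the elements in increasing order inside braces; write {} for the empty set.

Z − X = {2,7,8,14}
(Z − X)' = {1,3,4,5,6,9,10,11,12,13,15}
Y − Z = {3,4,9,10,12,13}
(Y − Z) ∪ Z = {1,2,3,4,6,7,8,9,10,11,12,13,14,15}
Z ∩ ((Y − Z) ∪ Z) = {1,2,6,7,8,11,14,15}
X ∪ (Z ∩ ((Y − Z) ∪ Z)) = {1,2,3,5,6,7,8,9,10,11,12,14,15}
(X ∪ (Z ∩ ((Y − Z) ∪ Z)))' = {4,13}
(Z − X)' △ (X ∪ (Z ∩ ((Y − Z) ∪ Z)))' = {1,3,5,6,9,10,11,12,15}

{1,3,5,6,9,10,11,12,15}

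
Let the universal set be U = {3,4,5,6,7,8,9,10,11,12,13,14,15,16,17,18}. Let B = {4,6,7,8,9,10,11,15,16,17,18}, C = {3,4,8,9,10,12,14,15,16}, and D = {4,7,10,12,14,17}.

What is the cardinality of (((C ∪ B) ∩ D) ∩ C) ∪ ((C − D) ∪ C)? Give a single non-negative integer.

9

C ∪ B = {3,4,6,7,8,9,10,11,12,14,15,16,17,18}
(C ∪ B) ∩ D = {4,7,10,12,14,17}
((C ∪ B) ∩ D) ∩ C = {4,10,12,14}
C − D = {3,8,9,15,16}
(C − D) ∪ C = {3,4,8,9,10,12,14,15,16}
(((C ∪ B) ∩ D) ∩ C) ∪ ((C − D) ∪ C) = {3,4,8,9,10,12,14,15,16}
|(((C ∪ B) ∩ D) ∩ C) ∪ ((C − D) ∪ C)| = 9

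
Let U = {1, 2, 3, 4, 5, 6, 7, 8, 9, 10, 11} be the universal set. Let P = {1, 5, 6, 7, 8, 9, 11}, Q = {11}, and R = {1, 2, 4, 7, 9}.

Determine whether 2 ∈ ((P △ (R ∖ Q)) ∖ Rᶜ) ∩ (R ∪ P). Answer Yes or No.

Yes

2 ∈ R and 2 ∉ Q, so 2 ∈ R ∖ Q
2 ∉ P and 2 ∈ (R ∖ Q), so 2 ∈ P △ (R ∖ Q)
2 ∈ R, so 2 ∉ Rᶜ
2 ∈ (P △ (R ∖ Q)) and 2 ∉ Rᶜ, so 2 ∈ (P △ (R ∖ Q)) ∖ Rᶜ
2 ∈ R and 2 ∉ P, so 2 ∈ R ∪ P
2 ∈ ((P △ (R ∖ Q)) ∖ Rᶜ) and 2 ∈ (R ∪ P), so 2 ∈ ((P △ (R ∖ Q)) ∖ Rᶜ) ∩ (R ∪ P)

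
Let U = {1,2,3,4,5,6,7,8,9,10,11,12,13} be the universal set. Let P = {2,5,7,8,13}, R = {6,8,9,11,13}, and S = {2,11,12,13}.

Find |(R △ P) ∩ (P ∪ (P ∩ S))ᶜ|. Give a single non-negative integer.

3

R △ P = {2,5,6,7,9,11}
P ∩ S = {2,13}
P ∪ (P ∩ S) = {2,5,7,8,13}
(P ∪ (P ∩ S))ᶜ = {1,3,4,6,9,10,11,12}
(R △ P) ∩ (P ∪ (P ∩ S))ᶜ = {6,9,11}
|(R △ P) ∩ (P ∪ (P ∩ S))ᶜ| = 3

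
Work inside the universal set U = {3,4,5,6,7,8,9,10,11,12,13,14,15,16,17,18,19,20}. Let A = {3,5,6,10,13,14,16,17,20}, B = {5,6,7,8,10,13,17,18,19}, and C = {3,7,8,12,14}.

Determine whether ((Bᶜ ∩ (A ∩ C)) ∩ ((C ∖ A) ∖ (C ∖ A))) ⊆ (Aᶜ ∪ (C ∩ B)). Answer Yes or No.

Bᶜ = {3,4,9,11,12,14,15,16,20}
A ∩ C = {3,14}
Bᶜ ∩ (A ∩ C) = {3,14}
C ∖ A = {7,8,12}
(C ∖ A) ∖ (C ∖ A) = {}
(Bᶜ ∩ (A ∩ C)) ∩ ((C ∖ A) ∖ (C ∖ A)) = {}
Aᶜ = {4,7,8,9,11,12,15,18,19}
C ∩ B = {7,8}
Aᶜ ∪ (C ∩ B) = {4,7,8,9,11,12,15,18,19}
Every element of {} is in {4,7,8,9,11,12,15,18,19}, so (Bᶜ ∩ (A ∩ C)) ∩ ((C ∖ A) ∖ (C ∖ A)) ⊆ Aᶜ ∪ (C ∩ B).

Yes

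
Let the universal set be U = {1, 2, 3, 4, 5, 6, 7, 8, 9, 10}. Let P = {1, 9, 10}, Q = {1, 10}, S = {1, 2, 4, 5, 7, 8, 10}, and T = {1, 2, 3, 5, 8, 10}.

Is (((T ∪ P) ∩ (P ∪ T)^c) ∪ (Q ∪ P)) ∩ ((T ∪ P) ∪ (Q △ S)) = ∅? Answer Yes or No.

T ∪ P = {1, 2, 3, 5, 8, 9, 10}
P ∪ T = {1, 2, 3, 5, 8, 9, 10}
(P ∪ T)^c = {4, 6, 7}
(T ∪ P) ∩ (P ∪ T)^c = {}
Q ∪ P = {1, 9, 10}
((T ∪ P) ∩ (P ∪ T)^c) ∪ (Q ∪ P) = {1, 9, 10}
Q △ S = {2, 4, 5, 7, 8}
(T ∪ P) ∪ (Q △ S) = {1, 2, 3, 4, 5, 7, 8, 9, 10}
1 lies in both, so they are not disjoint.

No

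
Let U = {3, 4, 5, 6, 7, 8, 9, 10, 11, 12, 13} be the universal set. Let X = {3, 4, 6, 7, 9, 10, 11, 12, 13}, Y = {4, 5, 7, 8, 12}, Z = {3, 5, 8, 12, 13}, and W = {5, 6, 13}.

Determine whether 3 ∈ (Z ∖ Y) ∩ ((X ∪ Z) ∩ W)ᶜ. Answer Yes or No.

3 ∈ Z and 3 ∉ Y, so 3 ∈ Z ∖ Y
3 ∈ X and 3 ∈ Z, so 3 ∈ X ∪ Z
3 ∈ (X ∪ Z) and 3 ∉ W, so 3 ∉ (X ∪ Z) ∩ W
3 ∈ ((X ∪ Z) ∩ W)ᶜ since 3 ∉ ((X ∪ Z) ∩ W)
3 ∈ (Z ∖ Y) and 3 ∈ ((X ∪ Z) ∩ W)ᶜ, so 3 ∈ (Z ∖ Y) ∩ ((X ∪ Z) ∩ W)ᶜ

Yes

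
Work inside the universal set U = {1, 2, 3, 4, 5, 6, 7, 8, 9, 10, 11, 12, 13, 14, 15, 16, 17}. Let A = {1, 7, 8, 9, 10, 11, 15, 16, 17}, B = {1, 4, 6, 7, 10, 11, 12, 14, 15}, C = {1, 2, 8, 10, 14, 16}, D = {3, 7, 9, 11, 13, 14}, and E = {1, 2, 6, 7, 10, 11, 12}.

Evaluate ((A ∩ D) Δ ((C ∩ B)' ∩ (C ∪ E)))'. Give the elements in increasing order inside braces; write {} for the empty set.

{1, 3, 4, 5, 7, 10, 11, 13, 14, 15, 17}

A ∩ D = {7, 9, 11}
C ∩ B = {1, 10, 14}
(C ∩ B)' = {2, 3, 4, 5, 6, 7, 8, 9, 11, 12, 13, 15, 16, 17}
C ∪ E = {1, 2, 6, 7, 8, 10, 11, 12, 14, 16}
(C ∩ B)' ∩ (C ∪ E) = {2, 6, 7, 8, 11, 12, 16}
(A ∩ D) Δ ((C ∩ B)' ∩ (C ∪ E)) = {2, 6, 8, 9, 12, 16}
((A ∩ D) Δ ((C ∩ B)' ∩ (C ∪ E)))' = {1, 3, 4, 5, 7, 10, 11, 13, 14, 15, 17}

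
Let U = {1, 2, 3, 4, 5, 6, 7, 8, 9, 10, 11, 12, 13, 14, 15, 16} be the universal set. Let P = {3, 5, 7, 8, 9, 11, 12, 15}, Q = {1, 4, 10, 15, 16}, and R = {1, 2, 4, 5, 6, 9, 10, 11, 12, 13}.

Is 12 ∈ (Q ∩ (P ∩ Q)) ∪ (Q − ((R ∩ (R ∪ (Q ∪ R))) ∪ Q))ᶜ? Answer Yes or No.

Yes

12 ∈ P and 12 ∉ Q, so 12 ∉ P ∩ Q
12 ∉ Q and 12 ∉ (P ∩ Q), so 12 ∉ Q ∩ (P ∩ Q)
12 ∉ Q and 12 ∈ R, so 12 ∈ Q ∪ R
12 ∈ R and 12 ∈ (Q ∪ R), so 12 ∈ R ∪ (Q ∪ R)
12 ∈ R and 12 ∈ (R ∪ (Q ∪ R)), so 12 ∈ R ∩ (R ∪ (Q ∪ R))
12 ∈ (R ∩ (R ∪ (Q ∪ R))) and 12 ∉ Q, so 12 ∈ (R ∩ (R ∪ (Q ∪ R))) ∪ Q
12 ∉ Q and 12 ∈ ((R ∩ (R ∪ (Q ∪ R))) ∪ Q), so 12 ∉ Q − ((R ∩ (R ∪ (Q ∪ R))) ∪ Q)
12 ∈ (Q − ((R ∩ (R ∪ (Q ∪ R))) ∪ Q))ᶜ since 12 ∉ (Q − ((R ∩ (R ∪ (Q ∪ R))) ∪ Q))
12 ∉ (Q ∩ (P ∩ Q)) and 12 ∈ (Q − ((R ∩ (R ∪ (Q ∪ R))) ∪ Q))ᶜ, so 12 ∈ (Q ∩ (P ∩ Q)) ∪ (Q − ((R ∩ (R ∪ (Q ∪ R))) ∪ Q))ᶜ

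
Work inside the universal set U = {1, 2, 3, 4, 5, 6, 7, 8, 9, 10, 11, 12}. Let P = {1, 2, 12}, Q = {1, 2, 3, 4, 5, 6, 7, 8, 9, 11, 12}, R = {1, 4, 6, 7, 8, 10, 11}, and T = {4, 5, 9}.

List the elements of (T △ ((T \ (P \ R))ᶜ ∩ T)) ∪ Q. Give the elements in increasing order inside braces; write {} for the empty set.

P \ R = {2, 12}
T \ (P \ R) = {4, 5, 9}
(T \ (P \ R))ᶜ = {1, 2, 3, 6, 7, 8, 10, 11, 12}
(T \ (P \ R))ᶜ ∩ T = {}
T △ ((T \ (P \ R))ᶜ ∩ T) = {4, 5, 9}
(T △ ((T \ (P \ R))ᶜ ∩ T)) ∪ Q = {1, 2, 3, 4, 5, 6, 7, 8, 9, 11, 12}

{1, 2, 3, 4, 5, 6, 7, 8, 9, 11, 12}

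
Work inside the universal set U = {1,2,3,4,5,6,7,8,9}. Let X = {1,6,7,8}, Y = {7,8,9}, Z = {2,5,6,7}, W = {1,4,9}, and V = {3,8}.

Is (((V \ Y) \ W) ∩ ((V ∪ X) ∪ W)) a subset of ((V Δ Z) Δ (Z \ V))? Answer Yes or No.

V \ Y = {3}
(V \ Y) \ W = {3}
V ∪ X = {1,3,6,7,8}
(V ∪ X) ∪ W = {1,3,4,6,7,8,9}
((V \ Y) \ W) ∩ ((V ∪ X) ∪ W) = {3}
V Δ Z = {2,3,5,6,7,8}
Z \ V = {2,5,6,7}
(V Δ Z) Δ (Z \ V) = {3,8}
Every element of {3} is in {3,8}, so ((V \ Y) \ W) ∩ ((V ∪ X) ∪ W) ⊆ (V Δ Z) Δ (Z \ V).

Yes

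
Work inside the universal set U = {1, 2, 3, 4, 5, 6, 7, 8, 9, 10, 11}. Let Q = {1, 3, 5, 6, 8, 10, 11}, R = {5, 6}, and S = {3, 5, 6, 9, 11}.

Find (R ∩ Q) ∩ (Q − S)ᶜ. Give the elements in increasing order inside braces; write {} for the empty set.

R ∩ Q = {5, 6}
Q − S = {1, 8, 10}
(Q − S)ᶜ = {2, 3, 4, 5, 6, 7, 9, 11}
(R ∩ Q) ∩ (Q − S)ᶜ = {5, 6}

{5, 6}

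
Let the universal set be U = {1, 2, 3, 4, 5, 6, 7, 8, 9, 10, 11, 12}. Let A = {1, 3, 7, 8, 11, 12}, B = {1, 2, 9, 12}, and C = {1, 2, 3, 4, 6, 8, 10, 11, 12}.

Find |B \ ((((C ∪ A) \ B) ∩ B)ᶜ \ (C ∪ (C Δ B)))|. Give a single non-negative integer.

C ∪ A = {1, 2, 3, 4, 6, 7, 8, 10, 11, 12}
(C ∪ A) \ B = {3, 4, 6, 7, 8, 10, 11}
((C ∪ A) \ B) ∩ B = {}
(((C ∪ A) \ B) ∩ B)ᶜ = {1, 2, 3, 4, 5, 6, 7, 8, 9, 10, 11, 12}
C Δ B = {3, 4, 6, 8, 9, 10, 11}
C ∪ (C Δ B) = {1, 2, 3, 4, 6, 8, 9, 10, 11, 12}
(((C ∪ A) \ B) ∩ B)ᶜ \ (C ∪ (C Δ B)) = {5, 7}
B \ ((((C ∪ A) \ B) ∩ B)ᶜ \ (C ∪ (C Δ B))) = {1, 2, 9, 12}
|B \ ((((C ∪ A) \ B) ∩ B)ᶜ \ (C ∪ (C Δ B)))| = 4

4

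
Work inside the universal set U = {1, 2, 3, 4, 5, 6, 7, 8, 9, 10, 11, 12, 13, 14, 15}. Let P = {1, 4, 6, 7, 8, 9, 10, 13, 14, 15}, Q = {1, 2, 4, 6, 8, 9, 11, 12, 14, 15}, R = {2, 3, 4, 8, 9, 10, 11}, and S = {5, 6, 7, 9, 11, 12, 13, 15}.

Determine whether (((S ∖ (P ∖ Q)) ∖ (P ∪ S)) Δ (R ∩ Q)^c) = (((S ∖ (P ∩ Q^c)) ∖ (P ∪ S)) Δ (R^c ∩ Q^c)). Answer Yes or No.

P ∖ Q = {7, 10, 13}
S ∖ (P ∖ Q) = {5, 6, 9, 11, 12, 15}
P ∪ S = {1, 4, 5, 6, 7, 8, 9, 10, 11, 12, 13, 14, 15}
(S ∖ (P ∖ Q)) ∖ (P ∪ S) = {}
R ∩ Q = {2, 4, 8, 9, 11}
(R ∩ Q)^c = {1, 3, 5, 6, 7, 10, 12, 13, 14, 15}
((S ∖ (P ∖ Q)) ∖ (P ∪ S)) Δ (R ∩ Q)^c = {1, 3, 5, 6, 7, 10, 12, 13, 14, 15}
Q^c = {3, 5, 7, 10, 13}
P ∩ Q^c = {7, 10, 13}
S ∖ (P ∩ Q^c) = {5, 6, 9, 11, 12, 15}
(S ∖ (P ∩ Q^c)) ∖ (P ∪ S) = {}
R^c = {1, 5, 6, 7, 12, 13, 14, 15}
R^c ∩ Q^c = {5, 7, 13}
((S ∖ (P ∩ Q^c)) ∖ (P ∪ S)) Δ (R^c ∩ Q^c) = {5, 7, 13}
1 ∈ ((S ∖ (P ∖ Q)) ∖ (P ∪ S)) Δ (R ∩ Q)^c but 1 ∉ ((S ∖ (P ∩ Q^c)) ∖ (P ∪ S)) Δ (R^c ∩ Q^c), so they differ.

No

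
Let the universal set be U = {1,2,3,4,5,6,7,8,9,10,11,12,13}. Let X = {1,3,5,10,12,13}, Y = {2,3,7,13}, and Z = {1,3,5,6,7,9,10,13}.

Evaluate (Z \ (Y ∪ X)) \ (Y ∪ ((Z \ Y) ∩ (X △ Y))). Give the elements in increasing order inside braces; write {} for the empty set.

Y ∪ X = {1,2,3,5,7,10,12,13}
Z \ (Y ∪ X) = {6,9}
Z \ Y = {1,5,6,9,10}
X △ Y = {1,2,5,7,10,12}
(Z \ Y) ∩ (X △ Y) = {1,5,10}
Y ∪ ((Z \ Y) ∩ (X △ Y)) = {1,2,3,5,7,10,13}
(Z \ (Y ∪ X)) \ (Y ∪ ((Z \ Y) ∩ (X △ Y))) = {6,9}

{6,9}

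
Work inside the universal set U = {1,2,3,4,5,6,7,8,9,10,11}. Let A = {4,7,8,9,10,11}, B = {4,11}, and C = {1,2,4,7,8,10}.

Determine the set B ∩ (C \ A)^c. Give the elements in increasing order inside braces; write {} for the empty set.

C \ A = {1,2}
(C \ A)^c = {3,4,5,6,7,8,9,10,11}
B ∩ (C \ A)^c = {4,11}

{4,11}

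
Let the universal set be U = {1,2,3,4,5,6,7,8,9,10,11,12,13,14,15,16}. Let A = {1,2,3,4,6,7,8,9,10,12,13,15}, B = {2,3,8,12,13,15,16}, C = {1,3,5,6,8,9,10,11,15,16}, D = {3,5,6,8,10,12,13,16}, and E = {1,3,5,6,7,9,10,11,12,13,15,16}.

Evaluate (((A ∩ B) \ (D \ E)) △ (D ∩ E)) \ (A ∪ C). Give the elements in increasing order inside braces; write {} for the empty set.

A ∩ B = {2,3,8,12,13,15}
D \ E = {8}
(A ∩ B) \ (D \ E) = {2,3,12,13,15}
D ∩ E = {3,5,6,10,12,13,16}
((A ∩ B) \ (D \ E)) △ (D ∩ E) = {2,5,6,10,15,16}
A ∪ C = {1,2,3,4,5,6,7,8,9,10,11,12,13,15,16}
(((A ∩ B) \ (D \ E)) △ (D ∩ E)) \ (A ∪ C) = {}

{}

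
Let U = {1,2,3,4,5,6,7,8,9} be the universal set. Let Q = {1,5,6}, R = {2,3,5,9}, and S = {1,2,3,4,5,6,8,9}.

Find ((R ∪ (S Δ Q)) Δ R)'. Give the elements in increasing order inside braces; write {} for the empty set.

{1,2,3,5,6,7,9}

S Δ Q = {2,3,4,8,9}
R ∪ (S Δ Q) = {2,3,4,5,8,9}
(R ∪ (S Δ Q)) Δ R = {4,8}
((R ∪ (S Δ Q)) Δ R)' = {1,2,3,5,6,7,9}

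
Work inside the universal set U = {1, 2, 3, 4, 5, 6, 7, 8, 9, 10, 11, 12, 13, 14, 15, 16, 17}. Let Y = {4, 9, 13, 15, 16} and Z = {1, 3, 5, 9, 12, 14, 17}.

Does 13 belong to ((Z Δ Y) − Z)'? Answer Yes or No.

No

13 ∉ Z and 13 ∈ Y, so 13 ∈ Z Δ Y
13 ∈ (Z Δ Y) and 13 ∉ Z, so 13 ∈ (Z Δ Y) − Z
13 ∉ ((Z Δ Y) − Z)' since 13 ∈ ((Z Δ Y) − Z)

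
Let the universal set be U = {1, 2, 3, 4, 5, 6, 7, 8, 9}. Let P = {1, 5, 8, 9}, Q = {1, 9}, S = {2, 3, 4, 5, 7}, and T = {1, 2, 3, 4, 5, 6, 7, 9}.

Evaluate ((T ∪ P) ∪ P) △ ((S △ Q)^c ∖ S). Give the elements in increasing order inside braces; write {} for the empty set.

T ∪ P = {1, 2, 3, 4, 5, 6, 7, 8, 9}
(T ∪ P) ∪ P = {1, 2, 3, 4, 5, 6, 7, 8, 9}
S △ Q = {1, 2, 3, 4, 5, 7, 9}
(S △ Q)^c = {6, 8}
(S △ Q)^c ∖ S = {6, 8}
((T ∪ P) ∪ P) △ ((S △ Q)^c ∖ S) = {1, 2, 3, 4, 5, 7, 9}

{1, 2, 3, 4, 5, 7, 9}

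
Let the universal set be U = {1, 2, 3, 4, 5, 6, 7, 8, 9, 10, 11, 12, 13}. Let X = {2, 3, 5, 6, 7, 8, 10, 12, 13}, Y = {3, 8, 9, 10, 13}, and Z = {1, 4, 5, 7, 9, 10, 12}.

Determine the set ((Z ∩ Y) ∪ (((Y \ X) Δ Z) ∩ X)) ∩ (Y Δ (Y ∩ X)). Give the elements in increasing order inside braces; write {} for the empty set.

{9}

Z ∩ Y = {9, 10}
Y \ X = {9}
(Y \ X) Δ Z = {1, 4, 5, 7, 10, 12}
((Y \ X) Δ Z) ∩ X = {5, 7, 10, 12}
(Z ∩ Y) ∪ (((Y \ X) Δ Z) ∩ X) = {5, 7, 9, 10, 12}
Y ∩ X = {3, 8, 10, 13}
Y Δ (Y ∩ X) = {9}
((Z ∩ Y) ∪ (((Y \ X) Δ Z) ∩ X)) ∩ (Y Δ (Y ∩ X)) = {9}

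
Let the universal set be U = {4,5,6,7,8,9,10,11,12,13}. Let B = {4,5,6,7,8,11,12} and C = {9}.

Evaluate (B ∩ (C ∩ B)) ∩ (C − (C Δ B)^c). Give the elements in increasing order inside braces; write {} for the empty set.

{}

C ∩ B = {}
B ∩ (C ∩ B) = {}
C Δ B = {4,5,6,7,8,9,11,12}
(C Δ B)^c = {10,13}
C − (C Δ B)^c = {9}
(B ∩ (C ∩ B)) ∩ (C − (C Δ B)^c) = {}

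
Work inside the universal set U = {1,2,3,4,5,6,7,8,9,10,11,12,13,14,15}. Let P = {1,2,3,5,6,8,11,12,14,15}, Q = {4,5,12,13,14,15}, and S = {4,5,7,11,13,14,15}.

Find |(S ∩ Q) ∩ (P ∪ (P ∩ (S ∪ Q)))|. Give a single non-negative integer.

3

S ∩ Q = {4,5,13,14,15}
S ∪ Q = {4,5,7,11,12,13,14,15}
P ∩ (S ∪ Q) = {5,11,12,14,15}
P ∪ (P ∩ (S ∪ Q)) = {1,2,3,5,6,8,11,12,14,15}
(S ∩ Q) ∩ (P ∪ (P ∩ (S ∪ Q))) = {5,14,15}
|(S ∩ Q) ∩ (P ∪ (P ∩ (S ∪ Q)))| = 3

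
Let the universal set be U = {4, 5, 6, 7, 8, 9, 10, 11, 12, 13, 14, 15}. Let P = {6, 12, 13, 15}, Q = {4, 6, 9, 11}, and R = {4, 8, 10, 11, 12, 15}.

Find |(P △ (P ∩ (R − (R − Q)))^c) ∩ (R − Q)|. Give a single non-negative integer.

R − Q = {8, 10, 12, 15}
R − (R − Q) = {4, 11}
P ∩ (R − (R − Q)) = {}
(P ∩ (R − (R − Q)))^c = {4, 5, 6, 7, 8, 9, 10, 11, 12, 13, 14, 15}
P △ (P ∩ (R − (R − Q)))^c = {4, 5, 7, 8, 9, 10, 11, 14}
(P △ (P ∩ (R − (R − Q)))^c) ∩ (R − Q) = {8, 10}
|(P △ (P ∩ (R − (R − Q)))^c) ∩ (R − Q)| = 2

2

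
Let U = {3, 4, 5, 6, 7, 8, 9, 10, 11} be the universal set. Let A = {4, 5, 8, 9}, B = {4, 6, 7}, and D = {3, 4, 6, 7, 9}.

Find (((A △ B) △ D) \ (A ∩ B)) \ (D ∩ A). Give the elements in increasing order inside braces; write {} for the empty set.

A △ B = {5, 6, 7, 8, 9}
(A △ B) △ D = {3, 4, 5, 8}
A ∩ B = {4}
((A △ B) △ D) \ (A ∩ B) = {3, 5, 8}
D ∩ A = {4, 9}
(((A △ B) △ D) \ (A ∩ B)) \ (D ∩ A) = {3, 5, 8}

{3, 5, 8}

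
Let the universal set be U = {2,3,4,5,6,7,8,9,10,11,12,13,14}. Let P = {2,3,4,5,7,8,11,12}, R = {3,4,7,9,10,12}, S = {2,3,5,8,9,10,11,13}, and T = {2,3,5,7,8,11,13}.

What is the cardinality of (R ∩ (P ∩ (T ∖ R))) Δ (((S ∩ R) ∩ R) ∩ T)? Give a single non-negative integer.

1

T ∖ R = {2,5,8,11,13}
P ∩ (T ∖ R) = {2,5,8,11}
R ∩ (P ∩ (T ∖ R)) = {}
S ∩ R = {3,9,10}
(S ∩ R) ∩ R = {3,9,10}
((S ∩ R) ∩ R) ∩ T = {3}
(R ∩ (P ∩ (T ∖ R))) Δ (((S ∩ R) ∩ R) ∩ T) = {3}
|(R ∩ (P ∩ (T ∖ R))) Δ (((S ∩ R) ∩ R) ∩ T)| = 1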